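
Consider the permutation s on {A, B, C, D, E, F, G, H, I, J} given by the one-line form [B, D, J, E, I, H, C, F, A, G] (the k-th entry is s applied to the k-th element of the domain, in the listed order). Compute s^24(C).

C

Tracing C → J → … returns to C after 3 steps, so C lies in a 3-cycle (C, J, G).
On a 3-cycle, s^3 is the identity, so s^24 = s^0 there (24 ≡ 0 mod 3).
So s^24(C) = C.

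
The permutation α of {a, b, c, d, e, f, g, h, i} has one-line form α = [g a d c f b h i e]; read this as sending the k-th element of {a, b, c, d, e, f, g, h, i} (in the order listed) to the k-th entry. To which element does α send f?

b

f is element number 6 of the domain, and entry number 6 of the one-line form is b, so α(f) = b.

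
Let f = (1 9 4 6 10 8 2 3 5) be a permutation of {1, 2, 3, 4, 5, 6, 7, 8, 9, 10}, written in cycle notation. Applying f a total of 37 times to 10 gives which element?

10 lies in the 9-cycle (1 9 4 6 10 8 2 3 5).
Since the cycle has length 9, f^37 acts on it the same as f^1 (37 mod 9 = 1).
Advancing 1 step from 10: 10 → 8.

8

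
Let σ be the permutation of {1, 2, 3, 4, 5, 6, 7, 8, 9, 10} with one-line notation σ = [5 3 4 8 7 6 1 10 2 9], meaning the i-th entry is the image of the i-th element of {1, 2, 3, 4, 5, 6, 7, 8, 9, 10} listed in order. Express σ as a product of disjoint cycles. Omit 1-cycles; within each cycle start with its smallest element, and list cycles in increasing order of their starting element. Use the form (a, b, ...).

From 1: 1 → 5 → 7 → 1, closing the cycle (1, 5, 7).
Repeating from the next unused element and collecting all non-trivial cycles gives (1, 5, 7)(2, 3, 4, 8, 10, 9).

(1, 5, 7)(2, 3, 4, 8, 10, 9)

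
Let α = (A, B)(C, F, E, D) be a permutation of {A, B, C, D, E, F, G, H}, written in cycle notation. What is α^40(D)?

D lies in the 4-cycle (C, F, E, D).
Since the cycle has length 4, α^40 acts on it the same as α^0 (40 mod 4 = 0).
So α^40(D) = D.

D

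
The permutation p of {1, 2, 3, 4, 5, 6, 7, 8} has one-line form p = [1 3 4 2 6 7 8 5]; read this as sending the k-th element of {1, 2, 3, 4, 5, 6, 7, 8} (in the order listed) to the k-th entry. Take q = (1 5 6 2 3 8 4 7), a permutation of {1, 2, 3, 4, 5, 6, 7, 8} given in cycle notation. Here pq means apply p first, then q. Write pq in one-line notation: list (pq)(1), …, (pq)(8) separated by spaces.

For each element, apply p then q: 1 → 1 → 5; 2 → 3 → 8; 3 → 4 → 7; 4 → 2 → 3; 5 → 6 → 2; 6 → 7 → 1; 7 → 8 → 4; 8 → 5 → 6.
So pq in one-line form is 5 8 7 3 2 1 4 6.

5 8 7 3 2 1 4 6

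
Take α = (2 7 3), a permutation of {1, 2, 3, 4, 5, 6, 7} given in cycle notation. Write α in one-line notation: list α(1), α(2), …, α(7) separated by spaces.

1 7 2 4 5 6 3

Reading each image from the cycles: 1↦1, 2↦7, 3↦2, 4↦4, 5↦5, 6↦6, 7↦3.
Listing these in domain order gives 1 7 2 4 5 6 3.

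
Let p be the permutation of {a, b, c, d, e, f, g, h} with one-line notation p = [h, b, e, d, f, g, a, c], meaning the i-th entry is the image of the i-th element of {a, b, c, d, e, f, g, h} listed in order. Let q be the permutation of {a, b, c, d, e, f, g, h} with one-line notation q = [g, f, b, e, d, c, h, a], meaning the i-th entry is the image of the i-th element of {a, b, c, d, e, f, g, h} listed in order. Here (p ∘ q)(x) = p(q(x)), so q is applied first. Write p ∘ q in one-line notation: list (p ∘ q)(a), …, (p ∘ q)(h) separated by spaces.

Chase each element through q then p: a → g → a; b → f → g; c → b → b; d → e → f; e → d → d; f → c → e; g → h → c; h → a → h.
Collecting the images, p ∘ q = [a g b f d e c h].

a g b f d e c h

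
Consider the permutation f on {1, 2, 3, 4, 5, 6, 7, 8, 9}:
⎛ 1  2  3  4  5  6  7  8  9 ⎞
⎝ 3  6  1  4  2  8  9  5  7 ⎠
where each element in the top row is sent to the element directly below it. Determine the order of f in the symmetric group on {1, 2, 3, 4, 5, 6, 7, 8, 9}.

4

Decomposing into disjoint cycles gives cycle lengths 4, 2, 2, 1.
Since disjoint cycles commute, ord(f) = lcm(4, 2, 2) = 4.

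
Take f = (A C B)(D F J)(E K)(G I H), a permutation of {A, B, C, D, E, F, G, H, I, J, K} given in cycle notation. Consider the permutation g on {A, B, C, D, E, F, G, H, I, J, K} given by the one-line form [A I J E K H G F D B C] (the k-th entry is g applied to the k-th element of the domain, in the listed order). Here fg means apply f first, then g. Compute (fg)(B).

A

(fg)(B) = g(f(B)). f(B) = A, then g(A) = A. So (fg)(B) = A.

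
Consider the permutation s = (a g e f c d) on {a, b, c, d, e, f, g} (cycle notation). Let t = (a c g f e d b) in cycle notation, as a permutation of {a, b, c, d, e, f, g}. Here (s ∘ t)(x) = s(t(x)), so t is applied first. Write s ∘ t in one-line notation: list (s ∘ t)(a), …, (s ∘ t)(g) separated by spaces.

(s ∘ t)(x) = s(t(x)). Computing each image: s(t(a)) = s(c) = d, s(t(b)) = s(a) = g, s(t(c)) = s(g) = e, s(t(d)) = s(b) = b, s(t(e)) = s(d) = a, s(t(f)) = s(e) = f, s(t(g)) = s(f) = c.
Hence s ∘ t = [d g e b a f c].

d g e b a f c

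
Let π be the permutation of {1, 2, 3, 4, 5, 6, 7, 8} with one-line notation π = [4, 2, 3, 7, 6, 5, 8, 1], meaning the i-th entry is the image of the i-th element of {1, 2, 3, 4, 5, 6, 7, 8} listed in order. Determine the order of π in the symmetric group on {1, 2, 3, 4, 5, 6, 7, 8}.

4

Decomposing into disjoint cycles gives cycle lengths 4, 2, 1, 1.
The order is lcm(4, 2) = 4.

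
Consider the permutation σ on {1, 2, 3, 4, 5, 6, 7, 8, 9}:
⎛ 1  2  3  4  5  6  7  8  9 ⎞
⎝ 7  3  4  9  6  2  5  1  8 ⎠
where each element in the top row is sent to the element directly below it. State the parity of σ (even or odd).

even

In disjoint-cycle form the cycle lengths are 9.
A cycle of length ℓ contributes ℓ−1 transpositions, so σ is a product of 8 transpositions — even.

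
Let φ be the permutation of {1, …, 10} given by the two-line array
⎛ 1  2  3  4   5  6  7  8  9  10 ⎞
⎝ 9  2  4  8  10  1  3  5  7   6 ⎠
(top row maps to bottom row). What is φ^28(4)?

8

Tracing 4 → 8 → … returns to 4 after 9 steps, so 4 lies in a 9-cycle (1, 9, 7, 3, 4, 8, 5, 10, 6).
On a 9-cycle, φ^9 is the identity, so φ^28 = φ^1 there (28 ≡ 1 mod 9).
Stepping 1 place around the cycle: 4 → 8.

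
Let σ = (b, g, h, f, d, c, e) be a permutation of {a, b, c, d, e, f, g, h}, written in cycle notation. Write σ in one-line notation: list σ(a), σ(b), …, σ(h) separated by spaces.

a g e c b d h f

Each element maps to the next entry in its cycle (wrapping to the front): a→a, b→g, c→e, d→c, e→b, f→d, g→h, h→f.
Listing these in domain order gives a g e c b d h f.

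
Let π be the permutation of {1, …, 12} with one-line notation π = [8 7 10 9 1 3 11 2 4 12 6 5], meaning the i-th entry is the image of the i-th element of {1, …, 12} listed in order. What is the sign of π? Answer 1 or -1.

1

In disjoint-cycle form the cycle lengths are 10, 2.
A cycle is odd iff its length is even; π has 2 even-length cycles, so sgn(π) = (−1)^2 and π is even.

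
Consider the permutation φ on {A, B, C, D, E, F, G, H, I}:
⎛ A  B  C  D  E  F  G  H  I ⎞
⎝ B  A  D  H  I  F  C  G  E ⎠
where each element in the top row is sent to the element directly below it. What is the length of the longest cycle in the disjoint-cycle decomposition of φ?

4

Decomposing into disjoint cycles gives (A, B)(C, D, H, G)(E, I); the longest has length 4.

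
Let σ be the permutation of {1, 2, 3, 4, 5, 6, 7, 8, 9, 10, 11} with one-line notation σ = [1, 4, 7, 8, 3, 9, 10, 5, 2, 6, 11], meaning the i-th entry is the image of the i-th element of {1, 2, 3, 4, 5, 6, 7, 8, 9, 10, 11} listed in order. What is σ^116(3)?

5

Tracing 3 → 7 → … returns to 3 after 9 steps, so 3 lies in a 9-cycle (2 4 8 5 3 7 10 6 9).
Since the cycle has length 9, σ^116 acts on it the same as σ^8 (116 mod 9 = 8).
Stepping 8 places around the cycle: 3 → 7 → 10 → 6 → 9 → 2 → 4 → 8 → 5.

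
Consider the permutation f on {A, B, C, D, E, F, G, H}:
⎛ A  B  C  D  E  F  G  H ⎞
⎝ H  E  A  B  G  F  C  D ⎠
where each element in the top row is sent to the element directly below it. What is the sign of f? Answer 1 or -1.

In disjoint-cycle form the cycle lengths are 7, 1.
A cycle is odd iff its length is even; f has 0 even-length cycles, so sgn(f) = (−1)^0 and f is even.

1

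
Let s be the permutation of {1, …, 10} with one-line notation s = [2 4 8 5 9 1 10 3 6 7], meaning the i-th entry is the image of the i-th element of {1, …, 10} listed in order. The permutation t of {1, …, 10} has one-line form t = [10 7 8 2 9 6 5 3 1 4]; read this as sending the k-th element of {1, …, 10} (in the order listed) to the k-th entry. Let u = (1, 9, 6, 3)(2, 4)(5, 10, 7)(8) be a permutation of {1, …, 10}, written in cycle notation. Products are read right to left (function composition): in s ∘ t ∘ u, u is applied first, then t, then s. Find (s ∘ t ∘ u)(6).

Apply the permutations in order: u(6) = 3, then t(3) = 8, then s(8) = 3. So (s ∘ t ∘ u)(6) = 3.

3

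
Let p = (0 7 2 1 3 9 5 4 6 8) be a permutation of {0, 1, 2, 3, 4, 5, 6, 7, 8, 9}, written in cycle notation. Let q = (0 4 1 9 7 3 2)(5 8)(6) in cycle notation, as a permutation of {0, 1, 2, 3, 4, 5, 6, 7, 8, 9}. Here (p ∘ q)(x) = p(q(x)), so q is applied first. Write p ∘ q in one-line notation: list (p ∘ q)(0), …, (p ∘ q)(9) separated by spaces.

6 5 7 1 3 0 8 9 4 2

(p ∘ q)(x) = p(q(x)). Computing each image: p(q(0)) = p(4) = 6, p(q(1)) = p(9) = 5, p(q(2)) = p(0) = 7, p(q(3)) = p(2) = 1, p(q(4)) = p(1) = 3, p(q(5)) = p(8) = 0, p(q(6)) = p(6) = 8, p(q(7)) = p(3) = 9, p(q(8)) = p(5) = 4, p(q(9)) = p(7) = 2.
Hence p ∘ q = [6 5 7 1 3 0 8 9 4 2].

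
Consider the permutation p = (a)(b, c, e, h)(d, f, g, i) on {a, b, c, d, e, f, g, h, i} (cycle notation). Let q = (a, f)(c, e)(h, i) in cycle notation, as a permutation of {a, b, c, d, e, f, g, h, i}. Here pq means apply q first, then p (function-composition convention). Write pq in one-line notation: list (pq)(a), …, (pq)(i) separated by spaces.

(pq)(x) = p(q(x)). Computing each image: p(q(a)) = p(f) = g, p(q(b)) = p(b) = c, p(q(c)) = p(e) = h, p(q(d)) = p(d) = f, p(q(e)) = p(c) = e, p(q(f)) = p(a) = a, p(q(g)) = p(g) = i, p(q(h)) = p(i) = d, p(q(i)) = p(h) = b.
Hence pq = [g c h f e a i d b].

g c h f e a i d b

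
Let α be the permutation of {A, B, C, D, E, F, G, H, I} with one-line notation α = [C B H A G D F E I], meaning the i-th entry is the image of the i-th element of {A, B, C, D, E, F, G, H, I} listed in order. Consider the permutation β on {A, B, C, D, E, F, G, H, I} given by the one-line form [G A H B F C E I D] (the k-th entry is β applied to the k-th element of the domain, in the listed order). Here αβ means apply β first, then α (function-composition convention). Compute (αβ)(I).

A

First apply β: β(I) = D, then α(D) = A. Thus (αβ)(I) = A.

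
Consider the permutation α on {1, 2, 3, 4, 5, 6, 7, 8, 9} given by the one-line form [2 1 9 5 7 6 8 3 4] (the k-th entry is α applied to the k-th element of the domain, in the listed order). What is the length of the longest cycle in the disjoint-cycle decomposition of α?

Decomposing into disjoint cycles gives (1, 2)(3, 9, 4, 5, 7, 8); the longest has length 6.

6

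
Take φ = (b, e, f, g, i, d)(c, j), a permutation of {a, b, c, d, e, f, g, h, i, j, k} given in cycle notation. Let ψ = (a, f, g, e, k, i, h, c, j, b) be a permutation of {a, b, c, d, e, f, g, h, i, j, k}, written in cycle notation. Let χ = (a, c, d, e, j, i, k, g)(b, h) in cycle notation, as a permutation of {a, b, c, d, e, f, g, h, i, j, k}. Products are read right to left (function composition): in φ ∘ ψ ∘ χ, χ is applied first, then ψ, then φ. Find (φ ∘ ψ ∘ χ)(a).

c

Apply the permutations in order: χ(a) = c, then ψ(c) = j, then φ(j) = c. So (φ ∘ ψ ∘ χ)(a) = c.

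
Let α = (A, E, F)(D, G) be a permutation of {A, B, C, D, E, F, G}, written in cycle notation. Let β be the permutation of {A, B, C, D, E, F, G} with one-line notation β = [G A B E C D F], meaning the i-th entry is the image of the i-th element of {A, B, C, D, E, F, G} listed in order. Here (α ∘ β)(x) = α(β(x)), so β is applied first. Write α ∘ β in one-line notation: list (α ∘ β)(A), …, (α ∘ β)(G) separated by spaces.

(α ∘ β)(x) = α(β(x)). Computing each image: α(β(A)) = α(G) = D, α(β(B)) = α(A) = E, α(β(C)) = α(B) = B, α(β(D)) = α(E) = F, α(β(E)) = α(C) = C, α(β(F)) = α(D) = G, α(β(G)) = α(F) = A.
Hence α ∘ β = [D E B F C G A].

D E B F C G A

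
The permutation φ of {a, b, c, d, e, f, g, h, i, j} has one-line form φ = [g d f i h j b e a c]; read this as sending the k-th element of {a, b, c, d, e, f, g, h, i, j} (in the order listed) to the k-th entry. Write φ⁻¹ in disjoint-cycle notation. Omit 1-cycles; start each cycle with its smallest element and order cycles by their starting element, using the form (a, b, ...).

First write φ in disjoint cycles: (a, g, b, d, i)(c, f, j)(e, h).
Reversing each cycle (and rotating so the smallest element leads) gives φ⁻¹ = (a, i, d, b, g)(c, j, f)(e, h).

(a, i, d, b, g)(c, j, f)(e, h)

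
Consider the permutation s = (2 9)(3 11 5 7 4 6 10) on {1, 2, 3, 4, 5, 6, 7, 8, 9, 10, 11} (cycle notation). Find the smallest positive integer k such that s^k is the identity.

The cycle type of s is (7, 2, 1, 1).
The order is lcm(7, 2) = 14.

14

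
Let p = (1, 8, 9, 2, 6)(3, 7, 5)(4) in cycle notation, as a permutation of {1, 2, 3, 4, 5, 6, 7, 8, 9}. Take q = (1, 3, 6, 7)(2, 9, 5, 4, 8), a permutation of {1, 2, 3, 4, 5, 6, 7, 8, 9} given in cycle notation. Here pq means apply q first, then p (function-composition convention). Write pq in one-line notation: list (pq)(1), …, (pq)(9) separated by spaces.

(pq)(x) = p(q(x)). Computing each image: p(q(1)) = p(3) = 7, p(q(2)) = p(9) = 2, p(q(3)) = p(6) = 1, p(q(4)) = p(8) = 9, p(q(5)) = p(4) = 4, p(q(6)) = p(7) = 5, p(q(7)) = p(1) = 8, p(q(8)) = p(2) = 6, p(q(9)) = p(5) = 3.
Hence pq = [7 2 1 9 4 5 8 6 3].

7 2 1 9 4 5 8 6 3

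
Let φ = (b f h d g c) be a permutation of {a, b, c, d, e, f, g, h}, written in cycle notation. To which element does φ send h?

d

In the cycle (b f h d g c), h is followed by d, so φ(h) = d.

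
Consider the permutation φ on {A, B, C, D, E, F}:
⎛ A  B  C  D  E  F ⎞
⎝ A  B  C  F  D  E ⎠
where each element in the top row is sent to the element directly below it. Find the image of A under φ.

A

The entry below A in the array is A, so φ(A) = A.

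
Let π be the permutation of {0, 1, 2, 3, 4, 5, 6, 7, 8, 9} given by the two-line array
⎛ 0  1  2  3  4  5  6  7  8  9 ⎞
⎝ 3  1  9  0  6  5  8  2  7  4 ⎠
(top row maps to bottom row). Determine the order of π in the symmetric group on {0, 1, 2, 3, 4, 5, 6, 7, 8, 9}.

Writing π as disjoint cycles, the cycle lengths are 6, 2, 1, 1.
The order is lcm(6, 2) = 6.

6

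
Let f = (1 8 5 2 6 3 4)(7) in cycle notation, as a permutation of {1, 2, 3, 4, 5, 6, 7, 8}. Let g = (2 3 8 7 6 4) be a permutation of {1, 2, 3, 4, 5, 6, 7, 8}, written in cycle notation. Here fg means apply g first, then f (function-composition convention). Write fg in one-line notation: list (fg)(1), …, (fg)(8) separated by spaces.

8 4 5 6 2 1 3 7

(fg)(x) = f(g(x)). Computing each image: f(g(1)) = f(1) = 8, f(g(2)) = f(3) = 4, f(g(3)) = f(8) = 5, f(g(4)) = f(2) = 6, f(g(5)) = f(5) = 2, f(g(6)) = f(4) = 1, f(g(7)) = f(6) = 3, f(g(8)) = f(7) = 7.
Hence fg = [8 4 5 6 2 1 3 7].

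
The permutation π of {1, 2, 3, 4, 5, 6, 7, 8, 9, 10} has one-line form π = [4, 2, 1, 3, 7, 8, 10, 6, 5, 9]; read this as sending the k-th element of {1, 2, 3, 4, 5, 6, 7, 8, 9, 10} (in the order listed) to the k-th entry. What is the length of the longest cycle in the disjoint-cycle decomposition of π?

Decomposing into disjoint cycles gives (1, 4, 3)(5, 7, 10, 9)(6, 8); the longest has length 4.

4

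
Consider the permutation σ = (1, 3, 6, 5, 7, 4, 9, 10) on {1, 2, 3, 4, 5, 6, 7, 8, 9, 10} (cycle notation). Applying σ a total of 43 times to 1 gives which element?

1 lies in the 8-cycle (1, 3, 6, 5, 7, 4, 9, 10).
Powers repeat with period 8 on this cycle, and 43 mod 8 = 3, so σ^43(1) = σ^3(1).
Advancing 3 steps from 1: 1 → 3 → 6 → 5.

5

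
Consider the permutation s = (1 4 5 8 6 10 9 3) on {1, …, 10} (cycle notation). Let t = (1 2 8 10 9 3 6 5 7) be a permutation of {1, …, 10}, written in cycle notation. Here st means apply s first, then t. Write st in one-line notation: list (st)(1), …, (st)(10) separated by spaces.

4 8 2 7 10 9 1 5 6 3

(st)(x) = t(s(x)). Computing each image: t(s(1)) = t(4) = 4, t(s(2)) = t(2) = 8, t(s(3)) = t(1) = 2, t(s(4)) = t(5) = 7, t(s(5)) = t(8) = 10, t(s(6)) = t(10) = 9, t(s(7)) = t(7) = 1, t(s(8)) = t(6) = 5, t(s(9)) = t(3) = 6, t(s(10)) = t(9) = 3.
Hence st = [4 8 2 7 10 9 1 5 6 3].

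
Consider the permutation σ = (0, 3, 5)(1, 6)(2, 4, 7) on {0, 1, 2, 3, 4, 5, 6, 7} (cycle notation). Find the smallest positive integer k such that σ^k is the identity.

The disjoint cycles have lengths 3, 3, 2.
Since disjoint cycles commute, ord(σ) = lcm(3, 3, 2) = 6.

6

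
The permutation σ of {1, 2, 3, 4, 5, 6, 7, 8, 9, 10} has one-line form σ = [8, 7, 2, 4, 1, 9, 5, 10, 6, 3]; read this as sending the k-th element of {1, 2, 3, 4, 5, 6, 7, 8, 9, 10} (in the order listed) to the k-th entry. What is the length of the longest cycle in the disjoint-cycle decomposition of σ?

7

Decomposing into disjoint cycles gives (1 8 10 3 2 7 5)(6 9); the longest has length 7.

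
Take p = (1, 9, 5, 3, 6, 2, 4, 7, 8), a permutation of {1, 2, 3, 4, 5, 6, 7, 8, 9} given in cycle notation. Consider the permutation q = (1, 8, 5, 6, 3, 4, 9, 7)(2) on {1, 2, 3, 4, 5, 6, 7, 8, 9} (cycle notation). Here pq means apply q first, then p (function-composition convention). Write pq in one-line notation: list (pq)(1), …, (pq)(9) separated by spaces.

1 4 7 5 2 6 9 3 8

Chase each element through q then p: 1 → 8 → 1; 2 → 2 → 4; 3 → 4 → 7; 4 → 9 → 5; 5 → 6 → 2; 6 → 3 → 6; 7 → 1 → 9; 8 → 5 → 3; 9 → 7 → 8.
Collecting the images, pq = [1 4 7 5 2 6 9 3 8].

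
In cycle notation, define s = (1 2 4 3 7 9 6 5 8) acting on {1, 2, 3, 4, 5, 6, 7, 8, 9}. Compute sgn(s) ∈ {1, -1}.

The cycle lengths are 9.
A cycle is odd iff its length is even; s has 0 even-length cycles, so sgn(s) = (−1)^0 and s is even.

1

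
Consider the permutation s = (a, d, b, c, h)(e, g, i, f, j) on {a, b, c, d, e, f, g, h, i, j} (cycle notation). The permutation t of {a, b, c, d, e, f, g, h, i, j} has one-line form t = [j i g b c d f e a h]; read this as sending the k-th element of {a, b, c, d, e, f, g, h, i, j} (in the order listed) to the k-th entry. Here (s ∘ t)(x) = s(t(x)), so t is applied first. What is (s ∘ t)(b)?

f

t(b) = i, then s(i) = f; composing gives (s ∘ t)(b) = f.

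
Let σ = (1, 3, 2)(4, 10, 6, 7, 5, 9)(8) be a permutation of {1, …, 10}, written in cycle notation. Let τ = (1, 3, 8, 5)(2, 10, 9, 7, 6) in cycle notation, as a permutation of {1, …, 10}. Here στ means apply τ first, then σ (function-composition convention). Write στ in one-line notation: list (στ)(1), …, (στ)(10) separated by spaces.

2 6 8 10 3 1 7 9 5 4

Chase each element through τ then σ: 1 → 3 → 2; 2 → 10 → 6; 3 → 8 → 8; 4 → 4 → 10; 5 → 1 → 3; 6 → 2 → 1; 7 → 6 → 7; 8 → 5 → 9; 9 → 7 → 5; 10 → 9 → 4.
So στ in one-line form is 2 6 8 10 3 1 7 9 5 4.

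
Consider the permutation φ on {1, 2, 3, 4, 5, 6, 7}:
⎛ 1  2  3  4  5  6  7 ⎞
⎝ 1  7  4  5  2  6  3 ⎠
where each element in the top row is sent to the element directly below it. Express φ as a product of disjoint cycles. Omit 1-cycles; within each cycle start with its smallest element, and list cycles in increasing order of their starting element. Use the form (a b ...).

Start at 2 and follow images: 2 → 7 → 3 → 4 → 5 → 2, giving the cycle (2 7 3 4 5).
Continuing from each remaining unvisited element yields (2 7 3 4 5).

(2 7 3 4 5)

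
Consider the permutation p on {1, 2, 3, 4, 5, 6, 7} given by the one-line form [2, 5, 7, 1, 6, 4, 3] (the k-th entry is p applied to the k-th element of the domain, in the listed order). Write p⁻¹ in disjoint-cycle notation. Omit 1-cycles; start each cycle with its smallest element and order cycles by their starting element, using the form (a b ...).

(1 4 6 5 2)(3 7)

First write p in disjoint cycles: (1 2 5 6 4)(3 7).
Reversing each cycle (and rotating so the smallest element leads) gives p⁻¹ = (1 4 6 5 2)(3 7).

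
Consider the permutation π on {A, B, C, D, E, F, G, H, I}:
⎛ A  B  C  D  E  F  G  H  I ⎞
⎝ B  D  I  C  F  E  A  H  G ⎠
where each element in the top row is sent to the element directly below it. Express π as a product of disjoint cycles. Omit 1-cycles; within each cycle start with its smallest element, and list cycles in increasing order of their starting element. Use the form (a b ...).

From A: A → B → D → C → I → G → A, closing the cycle (A B D C I G).
Repeating from the next unused element and collecting all non-trivial cycles gives (A B D C I G)(E F).

(A B D C I G)(E F)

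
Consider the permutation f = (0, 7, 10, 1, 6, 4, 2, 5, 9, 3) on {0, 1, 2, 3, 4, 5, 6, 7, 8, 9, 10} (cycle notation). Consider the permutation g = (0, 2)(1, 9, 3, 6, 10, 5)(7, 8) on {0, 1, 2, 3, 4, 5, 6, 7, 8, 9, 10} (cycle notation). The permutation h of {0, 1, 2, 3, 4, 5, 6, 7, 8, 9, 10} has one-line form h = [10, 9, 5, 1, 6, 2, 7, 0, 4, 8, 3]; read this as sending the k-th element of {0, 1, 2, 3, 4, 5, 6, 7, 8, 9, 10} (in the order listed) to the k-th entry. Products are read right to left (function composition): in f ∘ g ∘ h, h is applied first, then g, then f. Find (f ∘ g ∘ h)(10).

Chase 10: h(10) = 3; g(3) = 6; f(6) = 4. Hence (f ∘ g ∘ h)(10) = 4.

4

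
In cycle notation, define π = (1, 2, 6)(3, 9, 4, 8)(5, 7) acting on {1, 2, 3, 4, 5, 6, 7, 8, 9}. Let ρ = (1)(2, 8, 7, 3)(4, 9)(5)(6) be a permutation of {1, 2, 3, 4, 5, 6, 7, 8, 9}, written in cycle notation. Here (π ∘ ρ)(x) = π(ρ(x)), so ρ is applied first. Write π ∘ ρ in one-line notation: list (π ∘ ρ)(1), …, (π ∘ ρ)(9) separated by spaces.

2 3 6 4 7 1 9 5 8

(π ∘ ρ)(x) = π(ρ(x)). Computing each image: π(ρ(1)) = π(1) = 2, π(ρ(2)) = π(8) = 3, π(ρ(3)) = π(2) = 6, π(ρ(4)) = π(9) = 4, π(ρ(5)) = π(5) = 7, π(ρ(6)) = π(6) = 1, π(ρ(7)) = π(3) = 9, π(ρ(8)) = π(7) = 5, π(ρ(9)) = π(4) = 8.
Hence π ∘ ρ = [2 3 6 4 7 1 9 5 8].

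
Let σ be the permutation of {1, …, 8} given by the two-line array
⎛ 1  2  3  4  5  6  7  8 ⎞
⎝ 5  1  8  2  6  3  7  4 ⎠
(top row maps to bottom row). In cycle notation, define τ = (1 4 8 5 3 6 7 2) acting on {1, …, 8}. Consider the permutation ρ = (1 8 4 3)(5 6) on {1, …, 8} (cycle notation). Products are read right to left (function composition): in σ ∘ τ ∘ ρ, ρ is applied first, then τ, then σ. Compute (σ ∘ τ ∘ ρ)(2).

Chase 2: ρ(2) = 2; τ(2) = 1; σ(1) = 5. Hence (σ ∘ τ ∘ ρ)(2) = 5.

5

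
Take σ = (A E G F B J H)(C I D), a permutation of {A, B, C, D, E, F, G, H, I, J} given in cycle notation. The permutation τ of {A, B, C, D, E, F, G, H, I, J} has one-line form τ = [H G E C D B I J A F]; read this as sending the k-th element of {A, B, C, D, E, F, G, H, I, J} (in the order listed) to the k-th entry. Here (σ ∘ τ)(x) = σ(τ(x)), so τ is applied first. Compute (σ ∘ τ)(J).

τ(J) = F, then σ(F) = B; composing gives (σ ∘ τ)(J) = B.

B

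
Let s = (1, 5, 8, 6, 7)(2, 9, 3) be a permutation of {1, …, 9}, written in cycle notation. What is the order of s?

The cycle type of s is (5, 3, 1).
The order is lcm(5, 3) = 15.

15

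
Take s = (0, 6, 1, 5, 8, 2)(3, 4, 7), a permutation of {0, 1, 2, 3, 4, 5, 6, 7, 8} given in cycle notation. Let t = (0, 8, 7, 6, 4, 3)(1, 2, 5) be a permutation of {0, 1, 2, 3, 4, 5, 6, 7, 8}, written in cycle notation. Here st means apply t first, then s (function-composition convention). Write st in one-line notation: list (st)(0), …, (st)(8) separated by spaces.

2 0 8 6 4 5 7 1 3

For each element, apply t then s: 0 → 8 → 2; 1 → 2 → 0; 2 → 5 → 8; 3 → 0 → 6; 4 → 3 → 4; 5 → 1 → 5; 6 → 4 → 7; 7 → 6 → 1; 8 → 7 → 3.
So st in one-line form is 2 0 8 6 4 5 7 1 3.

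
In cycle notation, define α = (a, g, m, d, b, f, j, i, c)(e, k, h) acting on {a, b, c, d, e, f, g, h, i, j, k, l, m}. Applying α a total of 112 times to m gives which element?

m lies in the 9-cycle (a, g, m, d, b, f, j, i, c).
On a 9-cycle, α^9 is the identity, so α^112 = α^4 there (112 ≡ 4 mod 9).
Stepping 4 places around the cycle: m → d → b → f → j.

j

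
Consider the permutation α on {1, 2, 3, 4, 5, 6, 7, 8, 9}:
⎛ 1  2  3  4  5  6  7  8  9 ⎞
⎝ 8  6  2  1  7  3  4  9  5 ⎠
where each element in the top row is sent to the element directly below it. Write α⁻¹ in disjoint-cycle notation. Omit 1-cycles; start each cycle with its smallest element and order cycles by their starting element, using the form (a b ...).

First write α in disjoint cycles: (1 8 9 5 7 4)(2 6 3).
Reversing each cycle (and rotating so the smallest element leads) gives α⁻¹ = (1 4 7 5 9 8)(2 3 6).

(1 4 7 5 9 8)(2 3 6)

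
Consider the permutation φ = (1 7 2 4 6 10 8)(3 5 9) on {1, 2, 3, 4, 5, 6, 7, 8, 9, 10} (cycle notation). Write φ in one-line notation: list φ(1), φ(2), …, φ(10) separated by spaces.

7 4 5 6 9 10 2 1 3 8

Each element maps to the next entry in its cycle (wrapping to the front): 1↦7, 2↦4, 3↦5, 4↦6, 5↦9, 6↦10, 7↦2, 8↦1, 9↦3, 10↦8.
So the one-line form is 7 4 5 6 9 10 2 1 3 8.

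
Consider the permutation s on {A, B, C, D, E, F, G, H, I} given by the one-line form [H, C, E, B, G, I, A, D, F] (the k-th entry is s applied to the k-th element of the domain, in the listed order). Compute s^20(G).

Tracing G → A → … returns to G after 7 steps, so G lies in a 7-cycle (A H D B C E G).
On a 7-cycle, s^7 is the identity, so s^20 = s^6 there (20 ≡ 6 mod 7).
Advancing 6 steps from G: G → A → H → D → B → C → E.

E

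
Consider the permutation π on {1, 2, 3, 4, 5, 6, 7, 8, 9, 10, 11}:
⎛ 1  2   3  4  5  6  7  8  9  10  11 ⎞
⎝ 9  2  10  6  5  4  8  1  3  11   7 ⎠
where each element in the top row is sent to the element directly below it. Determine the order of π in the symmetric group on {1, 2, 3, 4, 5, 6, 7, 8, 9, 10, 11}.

Writing π as disjoint cycles, the cycle lengths are 7, 2, 1, 1.
The order of π is the least common multiple of its cycle lengths: lcm(7, 2) = 14.

14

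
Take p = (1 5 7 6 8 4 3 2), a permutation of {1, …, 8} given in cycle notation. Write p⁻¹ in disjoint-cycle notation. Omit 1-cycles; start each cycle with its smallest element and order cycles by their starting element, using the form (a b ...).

(1 2 3 4 8 6 7 5)

Inverting a permutation written in cycle notation just reverses the order within every cycle.
Reversing each cycle of p and rotating so the smallest element leads gives (1 2 3 4 8 6 7 5).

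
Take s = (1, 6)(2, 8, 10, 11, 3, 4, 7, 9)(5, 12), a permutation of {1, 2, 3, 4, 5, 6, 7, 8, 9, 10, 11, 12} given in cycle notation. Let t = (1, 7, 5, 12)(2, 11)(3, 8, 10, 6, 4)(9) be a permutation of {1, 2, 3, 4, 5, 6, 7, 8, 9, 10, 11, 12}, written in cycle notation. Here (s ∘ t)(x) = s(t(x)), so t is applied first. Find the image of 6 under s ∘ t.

7

(s ∘ t)(6) = s(t(6)). t(6) = 4, then s(4) = 7. So (s ∘ t)(6) = 7.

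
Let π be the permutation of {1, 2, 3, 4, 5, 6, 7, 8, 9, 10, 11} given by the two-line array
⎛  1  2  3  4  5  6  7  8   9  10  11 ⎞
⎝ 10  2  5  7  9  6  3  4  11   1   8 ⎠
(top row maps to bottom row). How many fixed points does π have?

The fixed points (elements with π(x) = x) are {2, 6}, so there are 2.

2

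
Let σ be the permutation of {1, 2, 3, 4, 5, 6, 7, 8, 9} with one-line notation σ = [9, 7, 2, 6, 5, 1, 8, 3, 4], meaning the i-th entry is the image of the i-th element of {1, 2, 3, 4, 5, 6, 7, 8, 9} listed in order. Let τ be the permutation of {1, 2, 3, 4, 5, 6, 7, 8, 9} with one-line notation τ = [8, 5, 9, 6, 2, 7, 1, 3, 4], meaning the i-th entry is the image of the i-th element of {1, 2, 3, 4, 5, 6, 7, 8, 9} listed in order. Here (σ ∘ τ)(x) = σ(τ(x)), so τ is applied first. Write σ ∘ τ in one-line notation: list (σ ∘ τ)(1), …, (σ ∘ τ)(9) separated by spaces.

3 5 4 1 7 8 9 2 6

(σ ∘ τ)(x) = σ(τ(x)). Computing each image: σ(τ(1)) = σ(8) = 3, σ(τ(2)) = σ(5) = 5, σ(τ(3)) = σ(9) = 4, σ(τ(4)) = σ(6) = 1, σ(τ(5)) = σ(2) = 7, σ(τ(6)) = σ(7) = 8, σ(τ(7)) = σ(1) = 9, σ(τ(8)) = σ(3) = 2, σ(τ(9)) = σ(4) = 6.
Hence σ ∘ τ = [3 5 4 1 7 8 9 2 6].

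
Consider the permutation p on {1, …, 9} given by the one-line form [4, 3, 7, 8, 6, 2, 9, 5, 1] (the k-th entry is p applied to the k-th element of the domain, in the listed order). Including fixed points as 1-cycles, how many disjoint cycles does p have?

The cycle decomposition is (1 4 8 5 6 2 3 7 9), which has 1 cycle (counting 1-cycles).

1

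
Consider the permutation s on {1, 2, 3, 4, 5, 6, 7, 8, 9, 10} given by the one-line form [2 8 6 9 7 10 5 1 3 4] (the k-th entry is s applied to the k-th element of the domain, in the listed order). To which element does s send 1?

1 is element number 1 of the domain, and entry number 1 of the one-line form is 2, so s(1) = 2.

2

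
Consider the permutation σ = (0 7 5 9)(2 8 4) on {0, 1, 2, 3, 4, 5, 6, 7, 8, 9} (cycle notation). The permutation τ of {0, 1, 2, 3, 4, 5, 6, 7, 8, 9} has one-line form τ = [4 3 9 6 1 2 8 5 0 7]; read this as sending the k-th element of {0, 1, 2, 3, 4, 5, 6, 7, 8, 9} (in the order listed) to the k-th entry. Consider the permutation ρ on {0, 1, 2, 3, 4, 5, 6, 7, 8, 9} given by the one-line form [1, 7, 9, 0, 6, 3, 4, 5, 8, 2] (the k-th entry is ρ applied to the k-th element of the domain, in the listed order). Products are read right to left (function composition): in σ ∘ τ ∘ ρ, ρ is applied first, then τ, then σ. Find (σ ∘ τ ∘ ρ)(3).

(σ ∘ τ ∘ ρ)(3) = σ(τ(ρ(3))). ρ(3) = 0, then τ(0) = 4, then σ(4) = 2, so the result is 2.

2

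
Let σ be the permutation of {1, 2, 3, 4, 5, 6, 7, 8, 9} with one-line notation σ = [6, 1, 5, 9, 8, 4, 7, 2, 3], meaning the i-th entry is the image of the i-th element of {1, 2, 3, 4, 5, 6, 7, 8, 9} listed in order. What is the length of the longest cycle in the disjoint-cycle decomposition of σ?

8

Decomposing into disjoint cycles gives (1, 6, 4, 9, 3, 5, 8, 2); the longest has length 8.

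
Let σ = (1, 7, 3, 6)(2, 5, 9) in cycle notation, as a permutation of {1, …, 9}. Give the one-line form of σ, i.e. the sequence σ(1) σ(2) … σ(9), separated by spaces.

7 5 6 4 9 1 3 8 2

Each element maps to the next entry in its cycle (wrapping to the front): 1↦7, 2↦5, 3↦6, 4↦4, 5↦9, 6↦1, 7↦3, 8↦8, 9↦2.
So the one-line form is 7 5 6 4 9 1 3 8 2.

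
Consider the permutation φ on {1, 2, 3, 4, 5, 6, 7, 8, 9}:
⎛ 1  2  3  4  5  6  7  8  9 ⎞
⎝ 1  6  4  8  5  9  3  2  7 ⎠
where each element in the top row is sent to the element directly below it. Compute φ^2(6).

Tracing 6 → 9 → … returns to 6 after 7 steps, so 6 lies in a 7-cycle (2, 6, 9, 7, 3, 4, 8).
Advancing 2 steps from 6: 6 → 9 → 7.

7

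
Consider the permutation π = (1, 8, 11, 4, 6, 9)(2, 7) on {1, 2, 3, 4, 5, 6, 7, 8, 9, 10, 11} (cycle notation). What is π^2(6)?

6 lies in the 6-cycle (1, 8, 11, 4, 6, 9).
Advancing 2 steps from 6: 6 → 9 → 1.

1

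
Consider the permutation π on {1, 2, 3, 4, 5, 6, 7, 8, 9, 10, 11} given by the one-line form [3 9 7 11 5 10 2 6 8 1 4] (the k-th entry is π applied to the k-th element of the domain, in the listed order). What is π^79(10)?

6

Tracing 10 → 1 → … returns to 10 after 8 steps, so 10 lies in an 8-cycle (1 3 7 2 9 8 6 10).
Since the cycle has length 8, π^79 acts on it the same as π^7 (79 mod 8 = 7).
Advancing 7 steps from 10: 10 → 1 → 3 → 7 → 2 → 9 → 8 → 6.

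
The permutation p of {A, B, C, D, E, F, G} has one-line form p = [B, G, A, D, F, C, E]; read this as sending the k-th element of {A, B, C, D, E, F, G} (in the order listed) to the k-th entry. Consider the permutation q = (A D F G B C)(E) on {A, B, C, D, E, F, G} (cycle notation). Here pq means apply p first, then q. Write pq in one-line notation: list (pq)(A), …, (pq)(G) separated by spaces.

C B D F G A E

For each element, apply p then q: A → B → C; B → G → B; C → A → D; D → D → F; E → F → G; F → C → A; G → E → E.
So pq in one-line form is C B D F G A E.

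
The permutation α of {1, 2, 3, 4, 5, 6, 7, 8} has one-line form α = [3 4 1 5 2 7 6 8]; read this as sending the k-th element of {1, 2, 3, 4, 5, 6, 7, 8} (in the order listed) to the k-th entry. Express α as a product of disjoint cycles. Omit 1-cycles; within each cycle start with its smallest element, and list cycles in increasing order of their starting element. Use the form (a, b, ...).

(1, 3)(2, 4, 5)(6, 7)

From 1: 1 → 3 → 1, closing the cycle (1, 3).
Repeating from the next unused element and collecting all non-trivial cycles gives (1, 3)(2, 4, 5)(6, 7).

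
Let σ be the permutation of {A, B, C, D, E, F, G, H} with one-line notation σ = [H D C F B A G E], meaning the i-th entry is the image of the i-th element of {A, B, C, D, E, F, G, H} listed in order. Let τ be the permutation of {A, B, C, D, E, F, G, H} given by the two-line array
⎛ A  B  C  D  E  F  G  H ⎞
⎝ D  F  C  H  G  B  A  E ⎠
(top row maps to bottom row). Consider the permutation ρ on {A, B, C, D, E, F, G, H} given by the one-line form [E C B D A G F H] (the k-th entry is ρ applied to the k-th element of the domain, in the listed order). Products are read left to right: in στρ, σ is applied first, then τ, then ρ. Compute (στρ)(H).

Apply the permutations in order: σ(H) = E, then τ(E) = G, then ρ(G) = F. So (στρ)(H) = F.

F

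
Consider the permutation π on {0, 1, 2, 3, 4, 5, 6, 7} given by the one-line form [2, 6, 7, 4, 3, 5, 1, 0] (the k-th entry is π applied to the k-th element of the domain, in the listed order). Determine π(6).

6 is element number 7 of the domain, and entry number 7 of the one-line form is 1, so π(6) = 1.

1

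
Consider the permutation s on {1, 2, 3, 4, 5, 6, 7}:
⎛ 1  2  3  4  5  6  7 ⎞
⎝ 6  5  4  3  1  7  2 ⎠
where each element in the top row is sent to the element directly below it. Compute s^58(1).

Tracing 1 → 6 → … returns to 1 after 5 steps, so 1 lies in a 5-cycle (1, 6, 7, 2, 5).
Powers repeat with period 5 on this cycle, and 58 mod 5 = 3, so s^58(1) = s^3(1).
Stepping 3 places around the cycle: 1 → 6 → 7 → 2.

2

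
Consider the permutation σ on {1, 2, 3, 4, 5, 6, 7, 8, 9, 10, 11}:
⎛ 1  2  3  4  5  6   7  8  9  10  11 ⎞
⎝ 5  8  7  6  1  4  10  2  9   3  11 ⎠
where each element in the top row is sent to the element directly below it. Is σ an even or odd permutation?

odd

In disjoint-cycle form the cycle lengths are 3, 2, 2, 2, 1, 1.
A cycle of length ℓ contributes ℓ−1 transpositions, so σ is a product of 2 + 1 + 1 + 1 = 5 transpositions — odd.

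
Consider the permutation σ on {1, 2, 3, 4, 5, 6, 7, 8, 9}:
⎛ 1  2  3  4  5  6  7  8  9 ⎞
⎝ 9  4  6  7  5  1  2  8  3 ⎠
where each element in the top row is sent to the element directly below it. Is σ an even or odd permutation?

odd

In disjoint-cycle form the cycle lengths are 4, 3, 1, 1.
A cycle of length ℓ contributes ℓ−1 transpositions, so σ is a product of 3 + 2 = 5 transpositions — odd.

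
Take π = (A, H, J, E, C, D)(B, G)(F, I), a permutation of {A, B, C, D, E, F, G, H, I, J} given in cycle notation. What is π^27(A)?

E

A lies in the 6-cycle (A, H, J, E, C, D).
On a 6-cycle, π^6 is the identity, so π^27 = π^3 there (27 ≡ 3 mod 6).
Advancing 3 steps from A: A → H → J → E.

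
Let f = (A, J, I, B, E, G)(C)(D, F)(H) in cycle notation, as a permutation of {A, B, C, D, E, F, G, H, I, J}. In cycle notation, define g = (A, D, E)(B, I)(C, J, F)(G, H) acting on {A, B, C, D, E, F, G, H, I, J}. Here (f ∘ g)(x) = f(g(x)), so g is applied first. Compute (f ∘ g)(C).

I

g(C) = J, then f(J) = I; composing gives (f ∘ g)(C) = I.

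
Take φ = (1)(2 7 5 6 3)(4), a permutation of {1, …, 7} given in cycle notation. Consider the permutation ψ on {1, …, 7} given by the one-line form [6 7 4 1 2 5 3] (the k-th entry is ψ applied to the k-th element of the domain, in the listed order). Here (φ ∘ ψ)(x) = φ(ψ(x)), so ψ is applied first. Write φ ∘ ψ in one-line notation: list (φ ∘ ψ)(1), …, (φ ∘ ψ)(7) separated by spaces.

(φ ∘ ψ)(x) = φ(ψ(x)). Computing each image: φ(ψ(1)) = φ(6) = 3, φ(ψ(2)) = φ(7) = 5, φ(ψ(3)) = φ(4) = 4, φ(ψ(4)) = φ(1) = 1, φ(ψ(5)) = φ(2) = 7, φ(ψ(6)) = φ(5) = 6, φ(ψ(7)) = φ(3) = 2.
Hence φ ∘ ψ = [3 5 4 1 7 6 2].

3 5 4 1 7 6 2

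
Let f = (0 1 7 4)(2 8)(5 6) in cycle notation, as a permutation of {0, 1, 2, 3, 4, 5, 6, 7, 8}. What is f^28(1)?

1

1 lies in the 4-cycle (0 1 7 4).
On a 4-cycle, f^4 is the identity, so f^28 = f^0 there (28 ≡ 0 mod 4).
So f^28(1) = 1.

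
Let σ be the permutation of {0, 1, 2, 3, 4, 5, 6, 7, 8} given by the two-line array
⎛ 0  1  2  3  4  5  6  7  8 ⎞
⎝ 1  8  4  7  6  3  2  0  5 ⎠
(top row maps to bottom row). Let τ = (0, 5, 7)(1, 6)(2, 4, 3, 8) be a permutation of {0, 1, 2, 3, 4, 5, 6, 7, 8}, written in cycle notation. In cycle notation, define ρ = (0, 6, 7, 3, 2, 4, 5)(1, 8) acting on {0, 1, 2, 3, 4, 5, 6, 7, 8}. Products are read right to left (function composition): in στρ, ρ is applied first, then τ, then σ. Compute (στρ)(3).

6

Chase 3: ρ(3) = 2; τ(2) = 4; σ(4) = 6. Hence (στρ)(3) = 6.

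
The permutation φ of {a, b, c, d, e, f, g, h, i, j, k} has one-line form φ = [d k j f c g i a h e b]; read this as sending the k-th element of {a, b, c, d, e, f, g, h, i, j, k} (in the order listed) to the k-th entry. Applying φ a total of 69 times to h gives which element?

Tracing h → a → … returns to h after 6 steps, so h lies in a 6-cycle (a d f g i h).
Since the cycle has length 6, φ^69 acts on it the same as φ^3 (69 mod 6 = 3).
Advancing 3 steps from h: h → a → d → f.

f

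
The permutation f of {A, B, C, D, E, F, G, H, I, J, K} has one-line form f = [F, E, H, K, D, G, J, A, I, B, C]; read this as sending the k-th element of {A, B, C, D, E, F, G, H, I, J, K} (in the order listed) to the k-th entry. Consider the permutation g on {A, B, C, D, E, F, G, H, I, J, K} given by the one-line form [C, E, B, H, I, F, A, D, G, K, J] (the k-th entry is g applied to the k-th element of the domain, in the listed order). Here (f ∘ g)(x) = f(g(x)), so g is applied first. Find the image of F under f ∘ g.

First apply g: g(F) = F, then f(F) = G. Thus (f ∘ g)(F) = G.

G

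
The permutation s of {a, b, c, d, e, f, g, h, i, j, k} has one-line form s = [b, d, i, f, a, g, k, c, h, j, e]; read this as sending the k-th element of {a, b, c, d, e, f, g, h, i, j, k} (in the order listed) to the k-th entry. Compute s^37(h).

c

Tracing h → c → … returns to h after 3 steps, so h lies in a 3-cycle (c i h).
Powers repeat with period 3 on this cycle, and 37 mod 3 = 1, so s^37(h) = s^1(h).
Advancing 1 step from h: h → c.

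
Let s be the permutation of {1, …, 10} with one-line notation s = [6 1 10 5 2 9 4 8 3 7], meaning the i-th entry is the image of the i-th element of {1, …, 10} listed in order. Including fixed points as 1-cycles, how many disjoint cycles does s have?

2

The cycle decomposition is (1, 6, 9, 3, 10, 7, 4, 5, 2)(8), which has 2 cycles (counting 1-cycles).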